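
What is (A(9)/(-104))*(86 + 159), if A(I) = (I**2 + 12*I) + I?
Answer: -24255/52 ≈ -466.44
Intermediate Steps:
A(I) = I**2 + 13*I
(A(9)/(-104))*(86 + 159) = ((9*(13 + 9))/(-104))*(86 + 159) = ((9*22)*(-1/104))*245 = (198*(-1/104))*245 = -99/52*245 = -24255/52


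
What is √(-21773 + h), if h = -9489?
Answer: 7*I*√638 ≈ 176.81*I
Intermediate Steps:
√(-21773 + h) = √(-21773 - 9489) = √(-31262) = 7*I*√638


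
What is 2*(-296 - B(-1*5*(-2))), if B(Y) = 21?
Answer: -634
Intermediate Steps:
2*(-296 - B(-1*5*(-2))) = 2*(-296 - 1*21) = 2*(-296 - 21) = 2*(-317) = -634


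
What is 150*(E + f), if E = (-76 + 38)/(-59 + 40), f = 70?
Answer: 10800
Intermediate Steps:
E = 2 (E = -38/(-19) = -38*(-1/19) = 2)
150*(E + f) = 150*(2 + 70) = 150*72 = 10800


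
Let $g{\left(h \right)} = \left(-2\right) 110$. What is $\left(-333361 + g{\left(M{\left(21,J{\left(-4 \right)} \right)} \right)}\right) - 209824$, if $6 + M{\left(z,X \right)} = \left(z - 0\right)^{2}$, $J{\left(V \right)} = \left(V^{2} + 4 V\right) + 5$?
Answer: $-543405$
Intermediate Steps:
$J{\left(V \right)} = 5 + V^{2} + 4 V$
$M{\left(z,X \right)} = -6 + z^{2}$ ($M{\left(z,X \right)} = -6 + \left(z - 0\right)^{2} = -6 + \left(z + \left(-5 + 5\right)\right)^{2} = -6 + \left(z + 0\right)^{2} = -6 + z^{2}$)
$g{\left(h \right)} = -220$
$\left(-333361 + g{\left(M{\left(21,J{\left(-4 \right)} \right)} \right)}\right) - 209824 = \left(-333361 - 220\right) - 209824 = -333581 - 209824 = -543405$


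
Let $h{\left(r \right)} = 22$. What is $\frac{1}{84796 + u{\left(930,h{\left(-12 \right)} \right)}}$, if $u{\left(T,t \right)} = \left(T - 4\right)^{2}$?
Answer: $\frac{1}{942272} \approx 1.0613 \cdot 10^{-6}$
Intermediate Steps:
$u{\left(T,t \right)} = \left(-4 + T\right)^{2}$
$\frac{1}{84796 + u{\left(930,h{\left(-12 \right)} \right)}} = \frac{1}{84796 + \left(-4 + 930\right)^{2}} = \frac{1}{84796 + 926^{2}} = \frac{1}{84796 + 857476} = \frac{1}{942272}$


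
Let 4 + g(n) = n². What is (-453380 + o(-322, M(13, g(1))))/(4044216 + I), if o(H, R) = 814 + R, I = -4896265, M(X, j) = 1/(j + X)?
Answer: 4525659/8520490 ≈ 0.53115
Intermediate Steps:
g(n) = -4 + n²
M(X, j) = 1/(X + j)
(-453380 + o(-322, M(13, g(1))))/(4044216 + I) = (-453380 + (814 + 1/(13 + (-4 + 1²))))/(4044216 - 4896265) = (-453380 + (814 + 1/(13 + (-4 + 1))))/(-852049) = (-453380 + (814 + 1/(13 - 3)))*(-1/852049) = (-453380 + (814 + 1/10))*(-1/852049) = (-453380 + (814 + ⅒))*(-1/852049) = (-453380 + 8141/10)*(-1/852049) = -4525659/10*(-1/852049) = 4525659/8520490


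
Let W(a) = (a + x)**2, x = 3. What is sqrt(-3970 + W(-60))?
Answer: I*sqrt(721) ≈ 26.851*I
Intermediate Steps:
W(a) = (3 + a)**2 (W(a) = (a + 3)**2 = (3 + a)**2)
sqrt(-3970 + W(-60)) = sqrt(-3970 + (3 - 60)**2) = sqrt(-3970 + (-57)**2) = sqrt(-3970 + 3249) = sqrt(-721) = I*sqrt(721)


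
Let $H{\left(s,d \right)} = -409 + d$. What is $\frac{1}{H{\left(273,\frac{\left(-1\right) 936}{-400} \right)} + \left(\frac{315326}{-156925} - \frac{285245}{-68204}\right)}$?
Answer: $- \frac{10702912700}{4329190901461} \approx -0.0024723$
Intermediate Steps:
$\frac{1}{H{\left(273,\frac{\left(-1\right) 936}{-400} \right)} + \left(\frac{315326}{-156925} - \frac{285245}{-68204}\right)} = \frac{1}{\left(-409 + \frac{\left(-1\right) 936}{-400}\right) + \left(\frac{315326}{-156925} - \frac{285245}{-68204}\right)} = \frac{1}{\left(-409 - - \frac{117}{50}\right) + \left(315326 \left(- \frac{1}{156925}\right) - - \frac{285245}{68204}\right)} = \frac{1}{\left(-409 + \frac{117}{50}\right) + \left(- \frac{315326}{156925} + \frac{285245}{68204}\right)} = \frac{1}{- \frac{20333}{50} + \frac{23255577121}{10702912700}} = \frac{1}{- \frac{4329190901461}{10702912700}} = - \frac{10702912700}{4329190901461}$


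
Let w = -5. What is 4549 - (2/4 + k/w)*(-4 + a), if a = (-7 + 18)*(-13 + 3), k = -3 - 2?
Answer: 4720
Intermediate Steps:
k = -5
a = -110 (a = 11*(-10) = -110)
4549 - (2/4 + k/w)*(-4 + a) = 4549 - (2/4 - 5/(-5))*(-4 - 110) = 4549 - (2*(1/4) - 5*(-1/5))*(-114) = 4549 - (1/2 + 1)*(-114) = 4549 - 3*(-114)/2 = 4549 - 1*(-171) = 4549 + 171 = 4720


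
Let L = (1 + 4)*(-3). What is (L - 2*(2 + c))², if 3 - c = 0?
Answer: 625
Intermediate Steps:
c = 3 (c = 3 - 1*0 = 3 + 0 = 3)
L = -15 (L = 5*(-3) = -15)
(L - 2*(2 + c))² = (-15 - 2*(2 + 3))² = (-15 - 2*5)² = (-15 - 10)² = (-25)² = 625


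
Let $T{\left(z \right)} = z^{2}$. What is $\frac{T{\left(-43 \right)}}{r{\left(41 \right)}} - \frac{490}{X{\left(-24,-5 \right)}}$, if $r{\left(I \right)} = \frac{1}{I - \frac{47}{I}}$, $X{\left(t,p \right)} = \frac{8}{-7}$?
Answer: $\frac{12155379}{164} \approx 74118.0$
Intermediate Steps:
$X{\left(t,p \right)} = - \frac{8}{7}$ ($X{\left(t,p \right)} = 8 \left(- \frac{1}{7}\right) = - \frac{8}{7}$)
$\frac{T{\left(-43 \right)}}{r{\left(41 \right)}} - \frac{490}{X{\left(-24,-5 \right)}} = \frac{\left(-43\right)^{2}}{41 \frac{1}{-47 + 41^{2}}} - \frac{490}{- \frac{8}{7}} = \frac{1849}{41 \frac{1}{-47 + 1681}} - - \frac{1715}{4} = \frac{1849}{41 \cdot \frac{1}{1634}} + \frac{1715}{4} = \frac{1849}{\frac{41}{1634}} + \frac{1715}{4} = 1849 \cdot \frac{1634}{41} + \frac{1715}{4} = \frac{3021266}{41} + \frac{1715}{4} = \frac{12155379}{164}$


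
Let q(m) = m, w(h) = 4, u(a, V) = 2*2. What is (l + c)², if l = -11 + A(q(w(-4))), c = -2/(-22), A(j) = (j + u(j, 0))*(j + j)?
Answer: 341056/121 ≈ 2818.6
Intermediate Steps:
u(a, V) = 4
A(j) = 2*j*(4 + j) (A(j) = (j + 4)*(j + j) = (4 + j)*(2*j) = 2*j*(4 + j))
c = 1/11 (c = -2*(-1/22) = 1/11 ≈ 0.090909)
l = 53 (l = -11 + 2*4*(4 + 4) = -11 + 2*4*8 = -11 + 64 = 53)
(l + c)² = (53 + 1/11)² = (584/11)² = 341056/121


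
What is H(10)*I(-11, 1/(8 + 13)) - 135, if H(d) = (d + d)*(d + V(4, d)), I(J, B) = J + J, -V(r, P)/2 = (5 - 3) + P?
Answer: 6025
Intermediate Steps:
V(r, P) = -4 - 2*P (V(r, P) = -2*((5 - 3) + P) = -2*(2 + P) = -4 - 2*P)
I(J, B) = 2*J
H(d) = 2*d*(-4 - d) (H(d) = (d + d)*(d + (-4 - 2*d)) = (2*d)*(-4 - d) = 2*d*(-4 - d))
H(10)*I(-11, 1/(8 + 13)) - 135 = (2*10*(-4 - 1*10))*(2*(-11)) - 135 = (2*10*(-4 - 10))*(-22) - 135 = (2*10*(-14))*(-22) - 135 = -280*(-22) - 135 = 6160 - 135 = 6025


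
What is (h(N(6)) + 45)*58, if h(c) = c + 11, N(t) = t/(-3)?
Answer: 3132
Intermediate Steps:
N(t) = -t/3 (N(t) = t*(-⅓) = -t/3)
h(c) = 11 + c
(h(N(6)) + 45)*58 = ((11 - ⅓*6) + 45)*58 = ((11 - 2) + 45)*58 = (9 + 45)*58 = 54*58 = 3132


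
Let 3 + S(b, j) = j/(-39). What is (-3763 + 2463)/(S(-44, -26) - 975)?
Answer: 975/733 ≈ 1.3302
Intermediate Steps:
S(b, j) = -3 - j/39 (S(b, j) = -3 + j/(-39) = -3 + j*(-1/39) = -3 - j/39)
(-3763 + 2463)/(S(-44, -26) - 975) = (-3763 + 2463)/((-3 - 1/39*(-26)) - 975) = -1300/((-3 + ⅔) - 975) = -1300/(-7/3 - 975) = -1300/(-2932/3) = -1300*(-3/2932) = 975/733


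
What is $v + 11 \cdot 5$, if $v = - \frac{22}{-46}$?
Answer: $\frac{1276}{23} \approx 55.478$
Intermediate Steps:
$v = \frac{11}{23}$ ($v = \left(-22\right) \left(- \frac{1}{46}\right) = \frac{11}{23} \approx 0.47826$)
$v + 11 \cdot 5 = \frac{11}{23} + 11 \cdot 5 = \frac{11}{23} + 55 = \frac{1276}{23}$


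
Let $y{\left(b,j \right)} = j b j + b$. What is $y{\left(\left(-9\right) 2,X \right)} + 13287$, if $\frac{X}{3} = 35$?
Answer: $-185181$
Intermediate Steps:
$X = 105$ ($X = 3 \cdot 35 = 105$)
$y{\left(b,j \right)} = b + b j^{2}$ ($y{\left(b,j \right)} = b j j + b = b j^{2} + b = b + b j^{2}$)
$y{\left(\left(-9\right) 2,X \right)} + 13287 = \left(-9\right) 2 \left(1 + 105^{2}\right) + 13287 = - 18 \left(1 + 11025\right) + 13287 = \left(-18\right) 11026 + 13287 = -198468 + 13287 = -185181$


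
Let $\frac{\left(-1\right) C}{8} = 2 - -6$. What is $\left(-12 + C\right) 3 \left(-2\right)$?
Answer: $456$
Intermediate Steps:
$C = -64$ ($C = - 8 \left(2 - -6\right) = - 8 \left(2 + 6\right) = \left(-8\right) 8 = -64$)
$\left(-12 + C\right) 3 \left(-2\right) = \left(-12 - 64\right) 3 \left(-2\right) = \left(-76\right) \left(-6\right) = 456$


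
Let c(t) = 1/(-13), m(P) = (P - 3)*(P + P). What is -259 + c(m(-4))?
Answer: -3368/13 ≈ -259.08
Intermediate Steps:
m(P) = 2*P*(-3 + P) (m(P) = (-3 + P)*(2*P) = 2*P*(-3 + P))
c(t) = -1/13
-259 + c(m(-4)) = -259 - 1/13 = -3368/13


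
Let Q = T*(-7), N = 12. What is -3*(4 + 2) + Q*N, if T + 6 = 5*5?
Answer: -1614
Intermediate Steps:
T = 19 (T = -6 + 5*5 = -6 + 25 = 19)
Q = -133 (Q = 19*(-7) = -133)
-3*(4 + 2) + Q*N = -3*(4 + 2) - 133*12 = -3*6 - 1596 = -18 - 1596 = -1614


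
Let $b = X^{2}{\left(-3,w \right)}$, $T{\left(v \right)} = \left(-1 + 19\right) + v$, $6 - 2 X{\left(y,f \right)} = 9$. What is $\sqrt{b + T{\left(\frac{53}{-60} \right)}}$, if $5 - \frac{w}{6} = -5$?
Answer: $\frac{\sqrt{17430}}{30} \approx 4.4008$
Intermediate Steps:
$w = 60$ ($w = 30 - -30 = 30 + 30 = 60$)
$X{\left(y,f \right)} = - \frac{3}{2}$ ($X{\left(y,f \right)} = 3 - \frac{9}{2} = - \frac{3}{2}$)
$T{\left(v \right)} = 18 + v$
$b = \frac{9}{4}$ ($b = \left(- \frac{3}{2}\right)^{2} = \frac{9}{4} \approx 2.25$)
$\sqrt{b + T{\left(\frac{53}{-60} \right)}} = \sqrt{\frac{9}{4} + \left(18 + \frac{53}{-60}\right)} = \sqrt{\frac{9}{4} + \left(18 + 53 \left(- \frac{1}{60}\right)\right)} = \sqrt{\frac{9}{4} + \left(18 - \frac{53}{60}\right)} = \sqrt{\frac{9}{4} + \frac{1027}{60}} = \sqrt{\frac{581}{30}} = \frac{\sqrt{17430}}{30}$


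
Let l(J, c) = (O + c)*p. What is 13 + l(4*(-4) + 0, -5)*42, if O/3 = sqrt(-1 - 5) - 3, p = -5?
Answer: 2953 - 630*I*sqrt(6) ≈ 2953.0 - 1543.2*I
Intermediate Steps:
O = -9 + 3*I*sqrt(6) (O = 3*(sqrt(-1 - 5) - 3) = 3*(sqrt(-6) - 3) = 3*(I*sqrt(6) - 3) = 3*(-3 + I*sqrt(6)) = -9 + 3*I*sqrt(6) ≈ -9.0 + 7.3485*I)
l(J, c) = 45 - 5*c - 15*I*sqrt(6) (l(J, c) = ((-9 + 3*I*sqrt(6)) + c)*(-5) = (-9 + c + 3*I*sqrt(6))*(-5) = 45 - 5*c - 15*I*sqrt(6))
13 + l(4*(-4) + 0, -5)*42 = 13 + (45 - 5*(-5) - 15*I*sqrt(6))*42 = 13 + (45 + 25 - 15*I*sqrt(6))*42 = 13 + (70 - 15*I*sqrt(6))*42 = 13 + (2940 - 630*I*sqrt(6)) = 2953 - 630*I*sqrt(6)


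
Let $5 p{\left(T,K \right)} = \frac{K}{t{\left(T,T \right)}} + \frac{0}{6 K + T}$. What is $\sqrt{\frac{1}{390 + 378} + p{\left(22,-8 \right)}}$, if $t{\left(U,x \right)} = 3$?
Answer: $\frac{i \sqrt{3405}}{80} \approx 0.7294 i$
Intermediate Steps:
$p{\left(T,K \right)} = \frac{K}{15}$ ($p{\left(T,K \right)} = \frac{\frac{K}{3} + \frac{0}{6 K + T}}{5} = \frac{K \frac{1}{3} + \frac{0}{T + 6 K}}{5} = \frac{\frac{K}{3} + 0}{5} = \frac{\frac{1}{3} K}{5} = \frac{K}{15}$)
$\sqrt{\frac{1}{390 + 378} + p{\left(22,-8 \right)}} = \sqrt{\frac{1}{390 + 378} + \frac{1}{15} \left(-8\right)} = \sqrt{\frac{1}{768} - \frac{8}{15}} = \sqrt{- \frac{681}{1280}} = \frac{i \sqrt{3405}}{80}$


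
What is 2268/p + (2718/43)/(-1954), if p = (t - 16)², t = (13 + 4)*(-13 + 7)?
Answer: 19089558/146240291 ≈ 0.13054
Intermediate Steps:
t = -102 (t = 17*(-6) = -102)
p = 13924 (p = (-102 - 16)² = (-118)² = 13924)
2268/p + (2718/43)/(-1954) = 2268/13924 + (2718/43)/(-1954) = 2268*(1/13924) + (2718*(1/43))*(-1/1954) = 567/3481 + (2718/43)*(-1/1954) = 567/3481 - 1359/42011 = 19089558/146240291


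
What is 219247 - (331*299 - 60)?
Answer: 120338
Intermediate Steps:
219247 - (331*299 - 60) = 219247 - (98969 - 60) = 219247 - 1*98909 = 219247 - 98909 = 120338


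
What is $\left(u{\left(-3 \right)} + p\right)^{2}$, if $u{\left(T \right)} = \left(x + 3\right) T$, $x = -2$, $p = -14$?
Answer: $289$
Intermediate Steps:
$u{\left(T \right)} = T$ ($u{\left(T \right)} = \left(-2 + 3\right) T = 1 T = T$)
$\left(u{\left(-3 \right)} + p\right)^{2} = \left(-3 - 14\right)^{2} = \left(-17\right)^{2} = 289$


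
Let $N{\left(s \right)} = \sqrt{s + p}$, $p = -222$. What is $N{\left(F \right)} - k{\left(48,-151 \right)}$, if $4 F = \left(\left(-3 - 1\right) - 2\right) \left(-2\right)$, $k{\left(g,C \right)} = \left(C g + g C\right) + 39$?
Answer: $14457 + i \sqrt{219} \approx 14457.0 + 14.799 i$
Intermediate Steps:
$k{\left(g,C \right)} = 39 + 2 C g$ ($k{\left(g,C \right)} = \left(C g + C g\right) + 39 = 2 C g + 39 = 39 + 2 C g$)
$F = 3$ ($F = \frac{\left(\left(-3 - 1\right) - 2\right) \left(-2\right)}{4} = \frac{\left(-4 - 2\right) \left(-2\right)}{4} = \frac{\left(-6\right) \left(-2\right)}{4} = \frac{1}{4} \cdot 12 = 3$)
$N{\left(s \right)} = \sqrt{-222 + s}$ ($N{\left(s \right)} = \sqrt{s - 222} = \sqrt{-222 + s}$)
$N{\left(F \right)} - k{\left(48,-151 \right)} = \sqrt{-222 + 3} - \left(39 + 2 \left(-151\right) 48\right) = \sqrt{-219} - \left(39 - 14496\right) = i \sqrt{219} - -14457 = i \sqrt{219} + 14457 = 14457 + i \sqrt{219}$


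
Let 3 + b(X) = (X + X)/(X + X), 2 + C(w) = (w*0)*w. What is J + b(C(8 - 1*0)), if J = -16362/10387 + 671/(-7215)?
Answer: -21146609/5764785 ≈ -3.6682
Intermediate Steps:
C(w) = -2 (C(w) = -2 + (w*0)*w = -2 + 0*w = -2 + 0 = -2)
b(X) = -2 (b(X) = -3 + (X + X)/(X + X) = -3 + (2*X)/((2*X)) = -3 + (2*X)*(1/(2*X)) = -3 + 1 = -2)
J = -9617039/5764785 (J = -16362*1/10387 + 671*(-1/7215) = -16362/10387 - 671/7215 = -9617039/5764785 ≈ -1.6682)
J + b(C(8 - 1*0)) = -9617039/5764785 - 2 = -21146609/5764785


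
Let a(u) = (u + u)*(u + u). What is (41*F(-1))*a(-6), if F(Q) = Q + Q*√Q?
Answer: -5904 - 5904*I ≈ -5904.0 - 5904.0*I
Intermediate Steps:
a(u) = 4*u² (a(u) = (2*u)*(2*u) = 4*u²)
F(Q) = Q + Q^(3/2)
(41*F(-1))*a(-6) = (41*(-1 + (-1)^(3/2)))*(4*(-6)²) = (41*(-1 - I))*(4*36) = (-41 - 41*I)*144 = -5904 - 5904*I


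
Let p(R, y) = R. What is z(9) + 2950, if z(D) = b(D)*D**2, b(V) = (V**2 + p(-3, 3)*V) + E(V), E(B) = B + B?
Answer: 8782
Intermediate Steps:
E(B) = 2*B
b(V) = V**2 - V (b(V) = (V**2 - 3*V) + 2*V = V**2 - V)
z(D) = D**3*(-1 + D) (z(D) = (D*(-1 + D))*D**2 = D**3*(-1 + D))
z(9) + 2950 = 9**3*(-1 + 9) + 2950 = 729*8 + 2950 = 5832 + 2950 = 8782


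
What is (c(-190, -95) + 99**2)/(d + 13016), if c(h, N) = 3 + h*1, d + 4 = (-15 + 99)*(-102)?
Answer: 437/202 ≈ 2.1634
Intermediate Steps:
d = -8572 (d = -4 + (-15 + 99)*(-102) = -4 + 84*(-102) = -4 - 8568 = -8572)
c(h, N) = 3 + h
(c(-190, -95) + 99**2)/(d + 13016) = ((3 - 190) + 99**2)/(-8572 + 13016) = (-187 + 9801)/4444 = 9614*(1/4444) = 437/202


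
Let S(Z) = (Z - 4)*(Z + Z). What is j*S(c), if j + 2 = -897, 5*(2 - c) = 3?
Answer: 163618/25 ≈ 6544.7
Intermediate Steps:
c = 7/5 (c = 2 - 1/5*3 = 2 - 3/5 = 7/5 ≈ 1.4000)
j = -899 (j = -2 - 897 = -899)
S(Z) = 2*Z*(-4 + Z) (S(Z) = (-4 + Z)*(2*Z) = 2*Z*(-4 + Z))
j*S(c) = -1798*7*(-4 + 7/5)/5 = -1798*7*(-13)/(5*5) = -899*(-182/25) = 163618/25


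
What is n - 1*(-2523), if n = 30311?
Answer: 32834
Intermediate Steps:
n - 1*(-2523) = 30311 - 1*(-2523) = 30311 + 2523 = 32834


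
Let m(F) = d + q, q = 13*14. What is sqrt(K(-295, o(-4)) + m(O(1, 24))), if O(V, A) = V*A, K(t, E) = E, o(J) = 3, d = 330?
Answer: sqrt(515) ≈ 22.694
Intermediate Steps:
q = 182
O(V, A) = A*V
m(F) = 512 (m(F) = 330 + 182 = 512)
sqrt(K(-295, o(-4)) + m(O(1, 24))) = sqrt(3 + 512) = sqrt(515)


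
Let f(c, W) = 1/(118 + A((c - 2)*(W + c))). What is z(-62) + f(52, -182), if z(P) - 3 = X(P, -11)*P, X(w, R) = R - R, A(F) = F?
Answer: 19145/6382 ≈ 2.9998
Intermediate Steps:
X(w, R) = 0
f(c, W) = 1/(118 + (-2 + c)*(W + c)) (f(c, W) = 1/(118 + (c - 2)*(W + c)) = 1/(118 + (-2 + c)*(W + c)))
z(P) = 3 (z(P) = 3 + 0*P = 3 + 0 = 3)
z(-62) + f(52, -182) = 3 + 1/(118 + 52² - 2*(-182) - 2*52 - 182*52) = 3 + 1/(118 + 2704 + 364 - 104 - 9464) = 3 + 1/(-6382) = 3 - 1/6382 = 19145/6382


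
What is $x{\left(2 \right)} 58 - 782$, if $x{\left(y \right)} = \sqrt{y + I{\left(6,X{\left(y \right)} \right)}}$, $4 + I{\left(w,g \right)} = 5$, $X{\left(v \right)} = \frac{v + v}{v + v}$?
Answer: $-782 + 58 \sqrt{3} \approx -681.54$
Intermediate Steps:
$X{\left(v \right)} = 1$ ($X{\left(v \right)} = \frac{2 v}{2 v} = 2 v \frac{1}{2 v} = 1$)
$I{\left(w,g \right)} = 1$ ($I{\left(w,g \right)} = -4 + 5 = 1$)
$x{\left(y \right)} = \sqrt{1 + y}$ ($x{\left(y \right)} = \sqrt{y + 1} = \sqrt{1 + y}$)
$x{\left(2 \right)} 58 - 782 = \sqrt{1 + 2} \cdot 58 - 782 = \sqrt{3} \cdot 58 - 782 = 58 \sqrt{3} - 782 = -782 + 58 \sqrt{3}$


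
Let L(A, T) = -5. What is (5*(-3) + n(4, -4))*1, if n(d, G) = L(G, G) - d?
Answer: -24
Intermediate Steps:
n(d, G) = -5 - d
(5*(-3) + n(4, -4))*1 = (5*(-3) + (-5 - 1*4))*1 = (-15 + (-5 - 4))*1 = (-15 - 9)*1 = -24*1 = -24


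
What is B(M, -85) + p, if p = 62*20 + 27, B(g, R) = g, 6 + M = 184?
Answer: 1445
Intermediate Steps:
M = 178 (M = -6 + 184 = 178)
p = 1267 (p = 1240 + 27 = 1267)
B(M, -85) + p = 178 + 1267 = 1445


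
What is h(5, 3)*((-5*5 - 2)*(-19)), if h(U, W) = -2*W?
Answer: -3078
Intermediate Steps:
h(5, 3)*((-5*5 - 2)*(-19)) = (-2*3)*((-5*5 - 2)*(-19)) = -6*(-25 - 2)*(-19) = -(-162)*(-19) = -6*513 = -3078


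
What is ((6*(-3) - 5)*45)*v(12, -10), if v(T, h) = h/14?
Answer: 5175/7 ≈ 739.29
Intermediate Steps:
v(T, h) = h/14 (v(T, h) = h*(1/14) = h/14)
((6*(-3) - 5)*45)*v(12, -10) = ((6*(-3) - 5)*45)*((1/14)*(-10)) = ((-18 - 5)*45)*(-5/7) = -23*45*(-5/7) = -1035*(-5/7) = 5175/7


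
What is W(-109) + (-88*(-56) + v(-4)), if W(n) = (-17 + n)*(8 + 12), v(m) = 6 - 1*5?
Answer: 2409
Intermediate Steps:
v(m) = 1 (v(m) = 6 - 5 = 1)
W(n) = -340 + 20*n (W(n) = (-17 + n)*20 = -340 + 20*n)
W(-109) + (-88*(-56) + v(-4)) = (-340 + 20*(-109)) + (-88*(-56) + 1) = (-340 - 2180) + (4928 + 1) = -2520 + 4929 = 2409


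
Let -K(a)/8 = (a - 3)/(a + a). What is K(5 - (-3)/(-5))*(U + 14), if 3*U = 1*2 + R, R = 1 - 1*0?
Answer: -210/11 ≈ -19.091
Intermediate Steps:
R = 1 (R = 1 + 0 = 1)
K(a) = -4*(-3 + a)/a (K(a) = -8*(a - 3)/(a + a) = -8*(-3 + a)/(2*a) = -8*(-3 + a)*1/(2*a) = -4*(-3 + a)/a)
U = 1 (U = (1*2 + 1)/3 = (2 + 1)/3 = (1/3)*3 = 1)
K(5 - (-3)/(-5))*(U + 14) = (-4 + 12/(5 - (-3)/(-5)))*(1 + 14) = (-4 + 12/(5 - (-3)*(-1)/5))*15 = (-4 + 12/(5 - 1*3/5))*15 = (-4 + 12/(5 - 3/5))*15 = (-4 + 12/(22/5))*15 = (-4 + 12*(5/22))*15 = (-4 + 30/11)*15 = -14/11*15 = -210/11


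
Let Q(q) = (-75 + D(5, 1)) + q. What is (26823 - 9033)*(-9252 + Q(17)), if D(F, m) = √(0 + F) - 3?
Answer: -165678270 + 17790*√5 ≈ -1.6564e+8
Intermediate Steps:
D(F, m) = -3 + √F (D(F, m) = √F - 3 = -3 + √F)
Q(q) = -78 + q + √5 (Q(q) = (-75 + (-3 + √5)) + q = (-78 + √5) + q = -78 + q + √5)
(26823 - 9033)*(-9252 + Q(17)) = (26823 - 9033)*(-9252 + (-78 + 17 + √5)) = 17790*(-9252 + (-61 + √5)) = 17790*(-9313 + √5) = -165678270 + 17790*√5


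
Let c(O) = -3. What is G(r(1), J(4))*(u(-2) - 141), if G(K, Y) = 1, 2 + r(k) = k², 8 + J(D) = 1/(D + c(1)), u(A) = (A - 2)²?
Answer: -125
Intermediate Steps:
u(A) = (-2 + A)²
J(D) = -8 + 1/(-3 + D) (J(D) = -8 + 1/(D - 3) = -8 + 1/(-3 + D))
r(k) = -2 + k²
G(r(1), J(4))*(u(-2) - 141) = 1*((-2 - 2)² - 141) = 1*((-4)² - 141) = 1*(16 - 141) = 1*(-125) = -125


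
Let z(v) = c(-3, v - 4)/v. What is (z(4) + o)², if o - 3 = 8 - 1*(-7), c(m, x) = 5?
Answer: 5929/16 ≈ 370.56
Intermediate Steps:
z(v) = 5/v
o = 18 (o = 3 + (8 - 1*(-7)) = 3 + (8 + 7) = 3 + 15 = 18)
(z(4) + o)² = (5/4 + 18)² = (77/4)² = 5929/16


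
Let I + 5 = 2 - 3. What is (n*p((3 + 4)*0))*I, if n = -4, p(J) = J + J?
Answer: 0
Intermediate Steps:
I = -6 (I = -5 + (2 - 3) = -5 - 1 = -6)
p(J) = 2*J
(n*p((3 + 4)*0))*I = -8*(3 + 4)*0*(-6) = -8*7*0*(-6) = -8*0*(-6) = -4*0*(-6) = 0*(-6) = 0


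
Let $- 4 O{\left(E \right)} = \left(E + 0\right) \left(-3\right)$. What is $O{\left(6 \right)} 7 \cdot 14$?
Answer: $441$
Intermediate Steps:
$O{\left(E \right)} = \frac{3 E}{4}$ ($O{\left(E \right)} = - \frac{\left(E + 0\right) \left(-3\right)}{4} = - \frac{E \left(-3\right)}{4} = - \frac{\left(-3\right) E}{4} = \frac{3 E}{4}$)
$O{\left(6 \right)} 7 \cdot 14 = \frac{3}{4} \cdot 6 \cdot 7 \cdot 14 = \frac{9}{2} \cdot 7 \cdot 14 = \frac{63}{2} \cdot 14 = 441$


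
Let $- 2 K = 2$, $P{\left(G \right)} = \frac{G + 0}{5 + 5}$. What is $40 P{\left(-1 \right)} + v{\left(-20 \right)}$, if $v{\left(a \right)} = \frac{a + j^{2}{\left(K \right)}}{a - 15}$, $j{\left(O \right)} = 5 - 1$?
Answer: $- \frac{136}{35} \approx -3.8857$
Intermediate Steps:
$P{\left(G \right)} = \frac{G}{10}$
$K = -1$ ($K = \left(- \frac{1}{2}\right) 2 = -1$)
$j{\left(O \right)} = 4$ ($j{\left(O \right)} = 5 - 1 = 4$)
$v{\left(a \right)} = \frac{16 + a}{-15 + a}$ ($v{\left(a \right)} = \frac{a + 4^{2}}{a - 15} = \frac{a + 16}{-15 + a} = \frac{16 + a}{-15 + a}$)
$40 P{\left(-1 \right)} + v{\left(-20 \right)} = 40 \cdot \frac{1}{10} \left(-1\right) + \frac{16 - 20}{-15 - 20} = 40 \left(- \frac{1}{10}\right) + \frac{1}{-35} \left(-4\right) = -4 - - \frac{4}{35} = -4 + \frac{4}{35} = - \frac{136}{35}$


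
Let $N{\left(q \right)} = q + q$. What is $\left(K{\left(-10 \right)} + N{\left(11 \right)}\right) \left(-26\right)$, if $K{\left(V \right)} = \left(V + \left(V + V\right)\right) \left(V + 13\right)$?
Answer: $1768$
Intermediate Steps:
$N{\left(q \right)} = 2 q$
$K{\left(V \right)} = 3 V \left(13 + V\right)$ ($K{\left(V \right)} = \left(V + 2 V\right) \left(13 + V\right) = 3 V \left(13 + V\right)$)
$\left(K{\left(-10 \right)} + N{\left(11 \right)}\right) \left(-26\right) = \left(3 \left(-10\right) \left(13 - 10\right) + 2 \cdot 11\right) \left(-26\right) = \left(3 \left(-10\right) 3 + 22\right) \left(-26\right) = \left(-90 + 22\right) \left(-26\right) = \left(-68\right) \left(-26\right) = 1768$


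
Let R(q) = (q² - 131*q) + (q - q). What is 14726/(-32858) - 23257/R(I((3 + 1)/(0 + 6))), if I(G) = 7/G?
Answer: 213013267/11878167 ≈ 17.933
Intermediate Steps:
R(q) = q² - 131*q (R(q) = (q² - 131*q) + 0 = q² - 131*q)
14726/(-32858) - 23257/R(I((3 + 1)/(0 + 6))) = 14726/(-32858) - 23257*(3 + 1)/(7*(0 + 6)*(-131 + 7/(((3 + 1)/(0 + 6))))) = 14726*(-1/32858) - 23257*2/(21*(-131 + 7/((4/6)))) = -7363/16429 - 23257*2/(21*(-131 + 7/((4*(⅙))))) = -7363/16429 - 23257*2/(21*(-131 + 7/(⅔))) = -7363/16429 - 23257*2/(21*(-131 + 7*(3/2))) = -7363/16429 - 23257*2/(21*(-131 + 21/2)) = -7363/16429 - 23257/((21/2)*(-241/2)) = -7363/16429 - 23257/(-5061/4) = -7363/16429 - 23257*(-4/5061) = -7363/16429 + 93028/5061 = 213013267/11878167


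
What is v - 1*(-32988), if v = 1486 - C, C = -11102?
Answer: 45576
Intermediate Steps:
v = 12588 (v = 1486 - 1*(-11102) = 1486 + 11102 = 12588)
v - 1*(-32988) = 12588 - 1*(-32988) = 12588 + 32988 = 45576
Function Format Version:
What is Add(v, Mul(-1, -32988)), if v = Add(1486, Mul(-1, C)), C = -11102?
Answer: 45576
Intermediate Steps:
v = 12588 (v = Add(1486, Mul(-1, -11102)) = Add(1486, 11102) = 12588)
Add(v, Mul(-1, -32988)) = Add(12588, Mul(-1, -32988)) = Add(12588, 32988) = 45576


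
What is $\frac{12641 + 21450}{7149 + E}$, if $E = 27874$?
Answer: $\frac{34091}{35023} \approx 0.97339$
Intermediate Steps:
$\frac{12641 + 21450}{7149 + E} = \frac{12641 + 21450}{7149 + 27874} = \frac{34091}{35023}$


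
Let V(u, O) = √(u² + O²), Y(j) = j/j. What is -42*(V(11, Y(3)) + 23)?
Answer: -966 - 42*√122 ≈ -1429.9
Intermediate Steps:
Y(j) = 1
V(u, O) = √(O² + u²)
-42*(V(11, Y(3)) + 23) = -42*(√(1² + 11²) + 23) = -42*(√(1 + 121) + 23) = -42*(√122 + 23) = -42*(23 + √122) = -966 - 42*√122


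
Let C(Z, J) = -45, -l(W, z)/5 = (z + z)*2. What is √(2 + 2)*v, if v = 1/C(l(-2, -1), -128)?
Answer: -2/45 ≈ -0.044444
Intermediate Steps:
l(W, z) = -20*z (l(W, z) = -5*(z + z)*2 = -5*2*z*2 = -20*z)
v = -1/45 (v = 1/(-45) = -1/45 ≈ -0.022222)
√(2 + 2)*v = √(2 + 2)*(-1/45) = √4*(-1/45) = 2*(-1/45) = -2/45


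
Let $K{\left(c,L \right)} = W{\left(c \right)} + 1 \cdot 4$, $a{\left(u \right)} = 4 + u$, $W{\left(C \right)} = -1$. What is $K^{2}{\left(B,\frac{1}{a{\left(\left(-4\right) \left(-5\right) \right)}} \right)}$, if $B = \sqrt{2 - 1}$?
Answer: $9$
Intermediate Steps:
$B = 1$ ($B = \sqrt{1} = 1$)
$K{\left(c,L \right)} = 3$ ($K{\left(c,L \right)} = -1 + 1 \cdot 4 = -1 + 4 = 3$)
$K^{2}{\left(B,\frac{1}{a{\left(\left(-4\right) \left(-5\right) \right)}} \right)} = 3^{2} = 9$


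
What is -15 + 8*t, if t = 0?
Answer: -15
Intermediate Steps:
-15 + 8*t = -15 + 8*0 = -15 + 0 = -15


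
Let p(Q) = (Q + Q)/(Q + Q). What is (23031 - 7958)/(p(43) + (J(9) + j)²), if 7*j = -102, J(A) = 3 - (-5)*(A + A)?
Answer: 738577/301450 ≈ 2.4501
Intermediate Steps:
J(A) = 3 + 10*A (J(A) = 3 - (-5)*2*A = 3 - (-10)*A = 3 + 10*A)
j = -102/7 (j = (⅐)*(-102) = -102/7 ≈ -14.571)
p(Q) = 1 (p(Q) = (2*Q)/((2*Q)) = (2*Q)*(1/(2*Q)) = 1)
(23031 - 7958)/(p(43) + (J(9) + j)²) = (23031 - 7958)/(1 + ((3 + 10*9) - 102/7)²) = 15073/(1 + ((3 + 90) - 102/7)²) = 15073/(1 + (93 - 102/7)²) = 15073/(1 + (549/7)²) = 15073/(1 + 301401/49) = 15073/(301450/49) = 15073*(49/301450) = 738577/301450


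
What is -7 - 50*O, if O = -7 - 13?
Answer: 993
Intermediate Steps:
O = -20
-7 - 50*O = -7 - 50*(-20) = -7 + 1000 = 993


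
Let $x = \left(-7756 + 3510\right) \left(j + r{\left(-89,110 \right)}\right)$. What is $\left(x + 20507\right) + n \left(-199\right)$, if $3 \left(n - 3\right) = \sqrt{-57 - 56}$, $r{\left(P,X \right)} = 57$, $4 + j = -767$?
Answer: $3051554 - \frac{199 i \sqrt{113}}{3} \approx 3.0516 \cdot 10^{6} - 705.13 i$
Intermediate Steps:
$j = -771$ ($j = -4 - 767 = -771$)
$x = 3031644$ ($x = \left(-7756 + 3510\right) \left(-771 + 57\right) = \left(-4246\right) \left(-714\right) = 3031644$)
$n = 3 + \frac{i \sqrt{113}}{3}$ ($n = 3 + \frac{\sqrt{-57 - 56}}{3} = 3 + \frac{\sqrt{-113}}{3} = 3 + \frac{i \sqrt{113}}{3} \approx 3.0 + 3.5434 i$)
$\left(x + 20507\right) + n \left(-199\right) = \left(3031644 + 20507\right) + \left(3 + \frac{i \sqrt{113}}{3}\right) \left(-199\right) = 3052151 - \left(597 + \frac{199 i \sqrt{113}}{3}\right) = 3051554 - \frac{199 i \sqrt{113}}{3}$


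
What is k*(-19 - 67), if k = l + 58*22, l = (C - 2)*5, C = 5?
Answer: -111026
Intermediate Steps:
l = 15 (l = (5 - 2)*5 = 3*5 = 15)
k = 1291 (k = 15 + 58*22 = 15 + 1276 = 1291)
k*(-19 - 67) = 1291*(-19 - 67) = 1291*(-86) = -111026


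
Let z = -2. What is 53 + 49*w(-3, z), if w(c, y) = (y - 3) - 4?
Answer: -388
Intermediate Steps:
w(c, y) = -7 + y (w(c, y) = (-3 + y) - 4 = -7 + y)
53 + 49*w(-3, z) = 53 + 49*(-7 - 2) = 53 + 49*(-9) = 53 - 441 = -388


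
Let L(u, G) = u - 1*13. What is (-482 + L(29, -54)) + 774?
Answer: 308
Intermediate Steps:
L(u, G) = -13 + u (L(u, G) = u - 13 = -13 + u)
(-482 + L(29, -54)) + 774 = (-482 + (-13 + 29)) + 774 = (-482 + 16) + 774 = -466 + 774 = 308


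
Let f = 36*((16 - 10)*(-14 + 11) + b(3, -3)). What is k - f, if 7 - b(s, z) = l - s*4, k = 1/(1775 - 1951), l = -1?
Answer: -12673/176 ≈ -72.006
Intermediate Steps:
k = -1/176 (k = 1/(-176) = -1/176 ≈ -0.0056818)
b(s, z) = 8 + 4*s (b(s, z) = 7 - (-1 - s*4) = 7 - (-1 - 4*s) = 7 + (1 + 4*s) = 8 + 4*s)
f = 72 (f = 36*((16 - 10)*(-14 + 11) + (8 + 4*3)) = 36*(6*(-3) + (8 + 12)) = 36*(-18 + 20) = 36*2 = 72)
k - f = -1/176 - 1*72 = -1/176 - 72 = -12673/176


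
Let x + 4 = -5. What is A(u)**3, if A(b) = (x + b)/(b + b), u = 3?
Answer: -1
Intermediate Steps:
x = -9 (x = -4 - 5 = -9)
A(b) = (-9 + b)/(2*b) (A(b) = (-9 + b)/(b + b) = (-9 + b)/((2*b)) = (-9 + b)*(1/(2*b)) = (-9 + b)/(2*b))
A(u)**3 = ((1/2)*(-9 + 3)/3)**3 = ((1/2)*(1/3)*(-6))**3 = (-1)**3 = -1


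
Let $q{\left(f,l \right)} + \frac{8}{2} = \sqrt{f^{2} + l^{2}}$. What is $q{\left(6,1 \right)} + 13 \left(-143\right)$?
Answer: $-1863 + \sqrt{37} \approx -1856.9$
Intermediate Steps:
$q{\left(f,l \right)} = -4 + \sqrt{f^{2} + l^{2}}$
$q{\left(6,1 \right)} + 13 \left(-143\right) = \left(-4 + \sqrt{6^{2} + 1^{2}}\right) + 13 \left(-143\right) = \left(-4 + \sqrt{36 + 1}\right) - 1859 = \left(-4 + \sqrt{37}\right) - 1859 = -1863 + \sqrt{37}$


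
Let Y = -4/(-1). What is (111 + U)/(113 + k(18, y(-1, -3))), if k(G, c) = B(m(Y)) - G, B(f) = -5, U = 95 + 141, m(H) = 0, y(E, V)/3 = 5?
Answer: 347/90 ≈ 3.8556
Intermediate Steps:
y(E, V) = 15 (y(E, V) = 3*5 = 15)
Y = 4 (Y = -4*(-1) = 4)
U = 236
k(G, c) = -5 - G
(111 + U)/(113 + k(18, y(-1, -3))) = (111 + 236)/(113 + (-5 - 1*18)) = 347/(113 + (-5 - 18)) = 347/(113 - 23) = 347/90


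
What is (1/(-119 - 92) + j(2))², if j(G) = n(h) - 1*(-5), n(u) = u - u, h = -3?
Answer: 1110916/44521 ≈ 24.953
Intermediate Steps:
n(u) = 0
j(G) = 5 (j(G) = 0 - 1*(-5) = 0 + 5 = 5)
(1/(-119 - 92) + j(2))² = (1/(-119 - 92) + 5)² = (1/(-211) + 5)² = (-1/211 + 5)² = (1054/211)² = 1110916/44521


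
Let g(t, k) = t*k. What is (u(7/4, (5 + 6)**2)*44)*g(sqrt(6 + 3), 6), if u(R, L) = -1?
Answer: -792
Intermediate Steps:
g(t, k) = k*t
(u(7/4, (5 + 6)**2)*44)*g(sqrt(6 + 3), 6) = (-1*44)*(6*sqrt(6 + 3)) = -264*sqrt(9) = -264*3 = -44*18 = -792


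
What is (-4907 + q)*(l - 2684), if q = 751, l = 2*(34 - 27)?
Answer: 11096520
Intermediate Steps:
l = 14 (l = 2*7 = 14)
(-4907 + q)*(l - 2684) = (-4907 + 751)*(14 - 2684) = -4156*(-2670) = 11096520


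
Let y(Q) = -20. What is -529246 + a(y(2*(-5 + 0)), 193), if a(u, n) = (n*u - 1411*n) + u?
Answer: -805449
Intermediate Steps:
a(u, n) = u - 1411*n + n*u (a(u, n) = (-1411*n + n*u) + u = u - 1411*n + n*u)
-529246 + a(y(2*(-5 + 0)), 193) = -529246 + (-20 - 1411*193 + 193*(-20)) = -529246 + (-20 - 272323 - 3860) = -529246 - 276203 = -805449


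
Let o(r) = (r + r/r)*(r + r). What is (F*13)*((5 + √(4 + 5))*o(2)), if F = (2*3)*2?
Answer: 14976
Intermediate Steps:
o(r) = 2*r*(1 + r) (o(r) = (r + 1)*(2*r) = (1 + r)*(2*r) = 2*r*(1 + r))
F = 12 (F = 6*2 = 12)
(F*13)*((5 + √(4 + 5))*o(2)) = (12*13)*((5 + √(4 + 5))*(2*2*(1 + 2))) = 156*((5 + √9)*(2*2*3)) = 156*((5 + 3)*12) = 156*(8*12) = 156*96 = 14976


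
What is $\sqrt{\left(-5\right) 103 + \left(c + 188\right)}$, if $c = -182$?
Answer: $i \sqrt{509} \approx 22.561 i$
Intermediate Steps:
$\sqrt{\left(-5\right) 103 + \left(c + 188\right)} = \sqrt{\left(-5\right) 103 + \left(-182 + 188\right)} = \sqrt{-515 + 6} = \sqrt{-509} = i \sqrt{509}$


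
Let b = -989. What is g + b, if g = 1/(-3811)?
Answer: -3769080/3811 ≈ -989.00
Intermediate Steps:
g = -1/3811 ≈ -0.00026240
g + b = -1/3811 - 989 = -3769080/3811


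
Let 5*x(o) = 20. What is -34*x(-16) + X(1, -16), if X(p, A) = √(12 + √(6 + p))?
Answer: -136 + √(12 + √7) ≈ -132.17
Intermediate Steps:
x(o) = 4 (x(o) = (⅕)*20 = 4)
-34*x(-16) + X(1, -16) = -34*4 + √(12 + √(6 + 1)) = -136 + √(12 + √7)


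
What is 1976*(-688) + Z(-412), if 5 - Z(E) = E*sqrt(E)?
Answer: -1359483 + 824*I*sqrt(103) ≈ -1.3595e+6 + 8362.7*I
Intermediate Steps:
Z(E) = 5 - E**(3/2) (Z(E) = 5 - E*sqrt(E) = 5 - E**(3/2))
1976*(-688) + Z(-412) = 1976*(-688) + (5 - (-412)**(3/2)) = -1359488 + (5 - (-824)*I*sqrt(103)) = -1359488 + (5 + 824*I*sqrt(103)) = -1359483 + 824*I*sqrt(103)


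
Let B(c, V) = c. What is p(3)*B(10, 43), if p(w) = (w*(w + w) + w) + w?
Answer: 240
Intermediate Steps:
p(w) = 2*w + 2*w**2 (p(w) = (w*(2*w) + w) + w = (2*w**2 + w) + w = (w + 2*w**2) + w = 2*w + 2*w**2)
p(3)*B(10, 43) = (2*3*(1 + 3))*10 = (2*3*4)*10 = 24*10 = 240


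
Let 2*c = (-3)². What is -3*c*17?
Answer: -459/2 ≈ -229.50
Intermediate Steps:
c = 9/2 (c = (½)*(-3)² = (½)*9 = 9/2 ≈ 4.5000)
-3*c*17 = -3*9/2*17 = -27/2*17 = -459/2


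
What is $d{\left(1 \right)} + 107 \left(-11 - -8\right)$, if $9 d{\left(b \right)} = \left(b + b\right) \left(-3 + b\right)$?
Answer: $- \frac{2893}{9} \approx -321.44$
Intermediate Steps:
$d{\left(b \right)} = \frac{2 b \left(-3 + b\right)}{9}$ ($d{\left(b \right)} = \frac{\left(b + b\right) \left(-3 + b\right)}{9} = \frac{2 b \left(-3 + b\right)}{9}$)
$d{\left(1 \right)} + 107 \left(-11 - -8\right) = \frac{2}{9} \cdot 1 \left(-3 + 1\right) + 107 \left(-11 - -8\right) = \frac{2}{9} \cdot 1 \left(-2\right) + 107 \left(-11 + 8\right) = - \frac{4}{9} + 107 \left(-3\right) = - \frac{4}{9} - 321 = - \frac{2893}{9}$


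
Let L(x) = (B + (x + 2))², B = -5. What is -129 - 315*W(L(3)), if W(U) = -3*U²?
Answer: -129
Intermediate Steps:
L(x) = (-3 + x)² (L(x) = (-5 + (x + 2))² = (-5 + (2 + x))² = (-3 + x)²)
-129 - 315*W(L(3)) = -129 - (-945)*((-3 + 3)²)² = -129 - (-945)*(0²)² = -129 - (-945)*0² = -129 - (-945)*0 = -129 - 315*0 = -129 + 0 = -129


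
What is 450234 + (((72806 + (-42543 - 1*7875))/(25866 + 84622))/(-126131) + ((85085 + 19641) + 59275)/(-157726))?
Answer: 61852540645382582296/137378970690983 ≈ 4.5023e+5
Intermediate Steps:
450234 + (((72806 + (-42543 - 1*7875))/(25866 + 84622))/(-126131) + ((85085 + 19641) + 59275)/(-157726)) = 450234 + (((72806 + (-42543 - 7875))/110488)*(-1/126131) + (104726 + 59275)*(-1/157726)) = 450234 + (((72806 - 50418)*(1/110488))*(-1/126131) + 164001*(-1/157726)) = 450234 + ((22388*(1/110488))*(-1/126131) - 164001/157726) = 450234 + ((5597/27622)*(-1/126131) - 164001/157726) = 450234 + (-5597/3483990482 - 164001/157726) = 450234 - 142844701457726/137378970690983 = 61852540645382582296/137378970690983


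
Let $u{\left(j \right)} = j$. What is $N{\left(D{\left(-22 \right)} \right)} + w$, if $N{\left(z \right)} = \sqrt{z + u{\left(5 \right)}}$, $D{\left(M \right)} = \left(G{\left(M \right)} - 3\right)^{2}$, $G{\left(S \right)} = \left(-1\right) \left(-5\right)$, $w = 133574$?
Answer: $133577$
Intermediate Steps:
$G{\left(S \right)} = 5$
$D{\left(M \right)} = 4$ ($D{\left(M \right)} = \left(5 - 3\right)^{2} = 2^{2} = 4$)
$N{\left(z \right)} = \sqrt{5 + z}$ ($N{\left(z \right)} = \sqrt{z + 5} = \sqrt{5 + z}$)
$N{\left(D{\left(-22 \right)} \right)} + w = \sqrt{5 + 4} + 133574 = \sqrt{9} + 133574 = 3 + 133574 = 133577$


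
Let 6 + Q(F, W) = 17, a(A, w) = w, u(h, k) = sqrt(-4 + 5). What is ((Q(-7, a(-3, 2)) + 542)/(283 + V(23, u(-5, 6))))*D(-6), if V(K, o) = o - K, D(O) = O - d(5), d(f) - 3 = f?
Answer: -7742/261 ≈ -29.663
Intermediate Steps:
u(h, k) = 1 (u(h, k) = sqrt(1) = 1)
d(f) = 3 + f
Q(F, W) = 11 (Q(F, W) = -6 + 17 = 11)
D(O) = -8 + O (D(O) = O - (3 + 5) = O - 1*8 = O - 8 = -8 + O)
((Q(-7, a(-3, 2)) + 542)/(283 + V(23, u(-5, 6))))*D(-6) = ((11 + 542)/(283 + (1 - 1*23)))*(-8 - 6) = (553/(283 + (1 - 23)))*(-14) = (553/(283 - 22))*(-14) = (553/261)*(-14) = -7742/261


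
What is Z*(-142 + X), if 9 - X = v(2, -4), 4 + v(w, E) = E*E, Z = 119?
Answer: -17255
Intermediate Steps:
v(w, E) = -4 + E² (v(w, E) = -4 + E*E = -4 + E²)
X = -3 (X = 9 - (-4 + (-4)²) = 9 - (-4 + 16) = 9 - 1*12 = 9 - 12 = -3)
Z*(-142 + X) = 119*(-142 - 3) = 119*(-145) = -17255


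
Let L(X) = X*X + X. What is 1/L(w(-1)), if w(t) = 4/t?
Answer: 1/12 ≈ 0.083333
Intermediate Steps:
L(X) = X + X**2 (L(X) = X**2 + X = X + X**2)
1/L(w(-1)) = 1/((4/(-1))*(1 + 4/(-1))) = 1/((4*(-1))*(1 + 4*(-1))) = 1/(-4*(1 - 4)) = 1/(-4*(-3)) = 1/12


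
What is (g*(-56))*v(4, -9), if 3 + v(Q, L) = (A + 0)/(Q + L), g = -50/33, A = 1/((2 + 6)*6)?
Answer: -25235/99 ≈ -254.90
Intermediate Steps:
A = 1/48 (A = 1/(8*6) = 1/48 ≈ 0.020833)
g = -50/33 (g = -50*1/33 = -50/33 ≈ -1.5152)
v(Q, L) = -3 + 1/(48*(L + Q)) (v(Q, L) = -3 + (1/48 + 0)/(Q + L) = -3 + 1/(48*(L + Q)))
(g*(-56))*v(4, -9) = (-50/33*(-56))*((1/48 - 3*(-9) - 3*4)/(-9 + 4)) = 2800*((1/48 + 27 - 12)/(-5))/33 = 2800*(-⅕*721/48)/33 = (2800/33)*(-721/240) = -25235/99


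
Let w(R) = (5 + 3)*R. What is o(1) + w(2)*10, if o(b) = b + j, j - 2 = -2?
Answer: 161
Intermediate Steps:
j = 0 (j = 2 - 2 = 0)
w(R) = 8*R
o(b) = b (o(b) = b + 0 = b)
o(1) + w(2)*10 = 1 + (8*2)*10 = 1 + 16*10 = 1 + 160 = 161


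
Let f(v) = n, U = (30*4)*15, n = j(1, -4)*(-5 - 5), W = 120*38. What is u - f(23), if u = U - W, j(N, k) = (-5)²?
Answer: -2510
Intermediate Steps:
j(N, k) = 25
W = 4560
n = -250 (n = 25*(-5 - 5) = 25*(-10) = -250)
U = 1800 (U = 120*15 = 1800)
u = -2760 (u = 1800 - 1*4560 = 1800 - 4560 = -2760)
f(v) = -250
u - f(23) = -2760 - 1*(-250) = -2760 + 250 = -2510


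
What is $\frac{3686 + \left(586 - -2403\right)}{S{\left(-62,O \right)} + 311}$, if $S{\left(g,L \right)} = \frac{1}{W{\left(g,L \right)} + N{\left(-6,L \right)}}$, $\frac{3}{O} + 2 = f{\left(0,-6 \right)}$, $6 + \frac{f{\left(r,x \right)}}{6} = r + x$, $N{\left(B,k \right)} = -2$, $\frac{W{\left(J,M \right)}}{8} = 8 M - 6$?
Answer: $\frac{4329850}{201723} \approx 21.464$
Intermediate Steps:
$W{\left(J,M \right)} = -48 + 64 M$ ($W{\left(J,M \right)} = 8 \left(8 M - 6\right) = 8 \left(-6 + 8 M\right) = -48 + 64 M$)
$f{\left(r,x \right)} = -36 + 6 r + 6 x$ ($f{\left(r,x \right)} = -36 + 6 \left(r + x\right) = -36 + \left(6 r + 6 x\right) = -36 + 6 r + 6 x$)
$O = - \frac{3}{74}$ ($O = \frac{3}{-2 + \left(-36 + 6 \cdot 0 + 6 \left(-6\right)\right)} = \frac{3}{-2 - 72} = \frac{3}{-74} = 3 \left(- \frac{1}{74}\right) = - \frac{3}{74} \approx -0.040541$)
$S{\left(g,L \right)} = \frac{1}{-50 + 64 L}$ ($S{\left(g,L \right)} = \frac{1}{\left(-48 + 64 L\right) - 2} = \frac{1}{-50 + 64 L}$)
$\frac{3686 + \left(586 - -2403\right)}{S{\left(-62,O \right)} + 311} = \frac{3686 + \left(586 - -2403\right)}{\frac{1}{2 \left(-25 + 32 \left(- \frac{3}{74}\right)\right)} + 311} = \frac{3686 + \left(586 + 2403\right)}{\frac{1}{2 \left(-25 - \frac{48}{37}\right)} + 311} = \frac{3686 + 2989}{\frac{1}{2 \left(- \frac{973}{37}\right)} + 311} = \frac{6675}{\frac{1}{2} \left(- \frac{37}{973}\right) + 311} = \frac{6675}{- \frac{37}{1946} + 311} = \frac{6675}{\frac{605169}{1946}} = 6675 \cdot \frac{1946}{605169} = \frac{4329850}{201723}$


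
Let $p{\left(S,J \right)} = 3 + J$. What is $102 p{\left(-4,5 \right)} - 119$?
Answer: $697$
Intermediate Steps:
$102 p{\left(-4,5 \right)} - 119 = 102 \left(3 + 5\right) - 119 = 102 \cdot 8 - 119 = 816 - 119 = 697$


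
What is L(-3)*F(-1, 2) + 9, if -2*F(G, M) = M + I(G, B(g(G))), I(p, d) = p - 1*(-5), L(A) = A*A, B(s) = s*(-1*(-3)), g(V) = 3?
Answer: -18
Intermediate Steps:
B(s) = 3*s (B(s) = s*3 = 3*s)
L(A) = A²
I(p, d) = 5 + p (I(p, d) = p + 5 = 5 + p)
F(G, M) = -5/2 - G/2 - M/2 (F(G, M) = -(M + (5 + G))/2 = -(5 + G + M)/2 = -5/2 - G/2 - M/2)
L(-3)*F(-1, 2) + 9 = (-3)²*(-5/2 - ½*(-1) - ½*2) + 9 = 9*(-5/2 + ½ - 1) + 9 = 9*(-3) + 9 = -27 + 9 = -18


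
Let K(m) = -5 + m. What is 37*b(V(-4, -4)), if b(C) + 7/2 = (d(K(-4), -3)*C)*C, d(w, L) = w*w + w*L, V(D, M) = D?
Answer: 127613/2 ≈ 63807.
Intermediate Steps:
d(w, L) = w² + L*w
b(C) = -7/2 + 108*C² (b(C) = -7/2 + (((-5 - 4)*(-3 + (-5 - 4)))*C)*C = -7/2 + ((-9*(-3 - 9))*C)*C = -7/2 + ((-9*(-12))*C)*C = -7/2 + (108*C)*C = -7/2 + 108*C²)
37*b(V(-4, -4)) = 37*(-7/2 + 108*(-4)²) = 37*(-7/2 + 108*16) = 37*(-7/2 + 1728) = 37*(3449/2) = 127613/2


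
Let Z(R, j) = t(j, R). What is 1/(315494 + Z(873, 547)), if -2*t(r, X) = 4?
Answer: 1/315492 ≈ 3.1697e-6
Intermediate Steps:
t(r, X) = -2 (t(r, X) = -½*4 = -2)
Z(R, j) = -2
1/(315494 + Z(873, 547)) = 1/(315494 - 2) = 1/315492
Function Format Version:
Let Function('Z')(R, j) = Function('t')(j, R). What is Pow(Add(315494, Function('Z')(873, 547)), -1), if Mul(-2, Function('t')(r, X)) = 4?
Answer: Rational(1, 315492) ≈ 3.1697e-6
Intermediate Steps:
Function('t')(r, X) = -2 (Function('t')(r, X) = Mul(Rational(-1, 2), 4) = -2)
Function('Z')(R, j) = -2
Pow(Add(315494, Function('Z')(873, 547)), -1) = Pow(Add(315494, -2), -1) = Pow(315492, -1) = Rational(1, 315492)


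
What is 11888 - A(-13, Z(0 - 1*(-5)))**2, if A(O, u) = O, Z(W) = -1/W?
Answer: 11719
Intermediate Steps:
11888 - A(-13, Z(0 - 1*(-5)))**2 = 11888 - 1*(-13)**2 = 11888 - 1*169 = 11888 - 169 = 11719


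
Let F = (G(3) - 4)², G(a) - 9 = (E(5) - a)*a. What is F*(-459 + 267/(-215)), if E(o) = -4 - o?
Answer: -95092872/215 ≈ -4.4229e+5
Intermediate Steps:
G(a) = 9 + a*(-9 - a) (G(a) = 9 + ((-4 - 1*5) - a)*a = 9 + ((-4 - 5) - a)*a = 9 + (-9 - a)*a = 9 + a*(-9 - a))
F = 961 (F = ((9 - 1*3² - 9*3) - 4)² = ((9 - 1*9 - 27) - 4)² = ((9 - 9 - 27) - 4)² = (-27 - 4)² = (-31)² = 961)
F*(-459 + 267/(-215)) = 961*(-459 + 267/(-215)) = 961*(-459 + 267*(-1/215)) = 961*(-459 - 267/215) = 961*(-98952/215) = -95092872/215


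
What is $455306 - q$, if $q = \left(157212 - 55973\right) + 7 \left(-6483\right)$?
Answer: $399448$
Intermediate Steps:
$q = 55858$ ($q = 101239 - 45381 = 55858$)
$455306 - q = 455306 - 55858 = 399448$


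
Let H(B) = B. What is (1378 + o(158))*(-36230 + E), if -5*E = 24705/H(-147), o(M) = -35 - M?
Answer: -2101743255/49 ≈ -4.2893e+7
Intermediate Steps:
E = 1647/49 (E = -4941/(-147) = -4941*(-1)/147 = -1/5*(-8235/49) = 1647/49 ≈ 33.612)
(1378 + o(158))*(-36230 + E) = (1378 + (-35 - 1*158))*(-36230 + 1647/49) = (1378 + (-35 - 158))*(-1773623/49) = (1378 - 193)*(-1773623/49) = 1185*(-1773623/49) = -2101743255/49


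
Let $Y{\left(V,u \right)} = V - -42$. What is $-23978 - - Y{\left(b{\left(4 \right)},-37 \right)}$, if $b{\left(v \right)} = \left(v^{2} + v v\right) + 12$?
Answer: $-23892$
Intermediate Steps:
$b{\left(v \right)} = 12 + 2 v^{2}$ ($b{\left(v \right)} = \left(v^{2} + v^{2}\right) + 12 = 2 v^{2} + 12 = 12 + 2 v^{2}$)
$Y{\left(V,u \right)} = 42 + V$ ($Y{\left(V,u \right)} = V + 42 = 42 + V$)
$-23978 - - Y{\left(b{\left(4 \right)},-37 \right)} = -23978 - - (42 + \left(12 + 2 \cdot 4^{2}\right)) = -23978 - - (42 + \left(12 + 2 \cdot 16\right)) = -23978 - - (42 + \left(12 + 32\right)) = -23978 - - (42 + 44) = -23978 - \left(-1\right) 86 = -23978 - -86 = -23978 + 86 = -23892$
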